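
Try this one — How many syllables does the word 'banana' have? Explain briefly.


Break 'banana' into syllables: ba-na-na -> ba | na | na = 3 syllables

3 syllables


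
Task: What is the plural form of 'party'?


Apply rule: Change -y to -ies (consonant + y). 'party' becomes 'parties'.

parties


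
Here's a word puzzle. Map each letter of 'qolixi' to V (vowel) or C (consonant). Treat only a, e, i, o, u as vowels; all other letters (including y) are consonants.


Letter mapping: q = C, o = V, l = C, i = V, x = C, i = V.

CVCVCV


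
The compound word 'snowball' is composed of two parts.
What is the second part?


Split 'snowball' into 'snow' + 'ball'. The second part is 'ball'.

ball


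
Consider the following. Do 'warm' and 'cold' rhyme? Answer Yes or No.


Rime (stressed vowel + following sounds) of 'warm': -arm = /ɔːrm/
Rime of 'cold': -old = /oʊld/
/ɔːrm/ and /oʊld/ are different ending sounds, so the words do not rhyme.

No


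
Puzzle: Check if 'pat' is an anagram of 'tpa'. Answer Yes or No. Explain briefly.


Sorted letters of 'pat': 'apt'
Sorted letters of 'tpa': 'apt'
They match.

Yes


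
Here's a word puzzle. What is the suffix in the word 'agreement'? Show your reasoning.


The word 'agreement' = 'agree' (root) + '-ment' (suffix). The suffix is '-ment'.

ment


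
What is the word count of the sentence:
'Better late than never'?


Split into words: Better | late | than | never = 4 words.

4


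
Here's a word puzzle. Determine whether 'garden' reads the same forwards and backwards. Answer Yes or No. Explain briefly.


Forward: 'garden'
Reversed: 'nedrag'
They differ.

No


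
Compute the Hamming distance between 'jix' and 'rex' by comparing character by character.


Alignment:
Position 1: 'j' vs 'r' = DIFFER
Position 2: 'i' vs 'e' = DIFFER
Position 3: 'x' vs 'x' = match
Total differences: 2

2


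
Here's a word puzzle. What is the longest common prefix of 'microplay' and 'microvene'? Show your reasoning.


Compare from the start: 5 characters match: 'micro'. Mismatch at position 6: 'p' vs 'v'.

micro


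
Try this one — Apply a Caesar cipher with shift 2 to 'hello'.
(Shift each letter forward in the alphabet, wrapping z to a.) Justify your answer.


Shift each letter by 2: h -> j, e -> g, l -> n, l -> n, o -> q. Result: 'jgnnq'.

jgnnq


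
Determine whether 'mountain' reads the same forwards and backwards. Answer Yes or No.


Forward: 'mountain'
Reversed: 'niatnuom'
They differ.

No


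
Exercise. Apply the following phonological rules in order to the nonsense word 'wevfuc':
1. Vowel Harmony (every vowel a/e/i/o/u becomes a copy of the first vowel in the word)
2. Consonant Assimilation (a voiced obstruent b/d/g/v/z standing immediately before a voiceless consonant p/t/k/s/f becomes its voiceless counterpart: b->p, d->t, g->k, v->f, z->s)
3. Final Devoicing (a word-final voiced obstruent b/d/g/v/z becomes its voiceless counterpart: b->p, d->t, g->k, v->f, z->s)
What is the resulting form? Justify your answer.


Starting form: 'wevfuc'
Rule 1: Vowel Harmony: all vowels become 'e' (matching first vowel). 'wevfuc' -> 'wevfec'
Rule 2: Consonant Assimilation: voiced obstruent before voiceless consonant becomes voiceless ('vf' -> 'ff'). 'wevfec' -> 'weffec'
Rule 3: Final Devoicing: final consonant 'c' is not one of the voiced obstruents b/d/g/v/z. No change.
Final form: 'weffec'

weffec


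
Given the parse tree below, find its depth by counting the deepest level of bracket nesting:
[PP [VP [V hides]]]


Count bracket nesting levels:
'[' at pos 0: depth = 1
'[' at pos 4: depth = 2
'[' at pos 8: depth = 3
Maximum depth reached: 3

3


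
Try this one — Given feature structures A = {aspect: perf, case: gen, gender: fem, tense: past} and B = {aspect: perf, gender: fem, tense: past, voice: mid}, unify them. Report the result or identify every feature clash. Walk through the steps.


Compare features:
aspect: A=perf vs B=perf -> unified: perf
case: A=gen vs B=_ -> unified: gen
gender: A=fem vs B=fem -> unified: fem
tense: A=past vs B=past -> unified: past
voice: A=_ vs B=mid -> unified: mid
No clashes found.

Unified: {aspect: perf, case: gen, gender: fem, tense: past, voice: mid}


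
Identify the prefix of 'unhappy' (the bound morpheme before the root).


The word 'unhappy' = 'un' (prefix) + 'happy' (root). The prefix is 'un'.

un


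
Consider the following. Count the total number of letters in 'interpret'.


Spell out 'interpret' and number each letter: i(1), n(2), t(3), e(4), r(5), p(6), r(7), e(8), t(9). Total: 9 letters.

9


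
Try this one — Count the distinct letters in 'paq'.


Unique letters in 'paq': {a, p, q} = 3 distinct letters.

3


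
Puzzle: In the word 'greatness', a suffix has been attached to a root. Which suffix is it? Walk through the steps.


The word 'greatness' = 'great' (root) + '-ness' (suffix). The suffix is '-ness'.

ness


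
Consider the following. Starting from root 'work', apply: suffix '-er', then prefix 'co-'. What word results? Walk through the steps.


Step 1: Add suffix '-er' to 'work' = 'worker'
Step 2: Add prefix 'co-' to 'worker' = 'coworker'

coworker


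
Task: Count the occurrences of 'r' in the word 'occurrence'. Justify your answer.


Letter 'r' in 'occurrence': found at position(s) 5, 6 = 2 occurrence(s).

2


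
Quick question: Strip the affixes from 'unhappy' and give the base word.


Remove prefix 'un' from 'unhappy' to get root 'happy'.

happy


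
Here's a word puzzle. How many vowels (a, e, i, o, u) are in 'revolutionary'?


Vowels in 'revolutionary': e, o, u, i, o, a = 6 vowels.

6


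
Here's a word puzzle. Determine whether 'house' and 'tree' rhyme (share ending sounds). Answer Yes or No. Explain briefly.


Rime (stressed vowel + following sounds) of 'house': -ouse = /aʊs/
Rime of 'tree': -ee = /iː/
/aʊs/ and /iː/ are different ending sounds, so the words do not rhyme.

No


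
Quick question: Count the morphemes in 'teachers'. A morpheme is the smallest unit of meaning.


Decomposition: teach (root) + -er (suffix) + -s (plural) = 3 morpheme(s)

3 morphemes


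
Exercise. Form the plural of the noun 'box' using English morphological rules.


Apply rule: Add -es (sibilant/fricative ending). 'box' becomes 'boxes'.

boxes


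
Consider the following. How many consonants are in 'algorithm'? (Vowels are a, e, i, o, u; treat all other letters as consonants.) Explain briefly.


Consonants in 'algorithm': l, g, r, t, h, m = 6 consonants.

6


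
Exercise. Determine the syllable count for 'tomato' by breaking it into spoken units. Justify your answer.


Break 'tomato' into syllables: to-ma-to -> to | ma | to = 3 syllables

3 syllables


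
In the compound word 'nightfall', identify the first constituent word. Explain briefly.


Split 'nightfall' into 'night' + 'fall'. The first part is 'night'.

night


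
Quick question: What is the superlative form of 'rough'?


Apply superlative formation (add -est): 'rough' -> 'roughest'.

roughest


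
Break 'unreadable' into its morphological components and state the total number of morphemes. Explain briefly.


Step 1: Identify prefix: 'un' (meaning: not/reverse)
Step 2: Identify root: 'read'
Step 3: Identify suffix(es): 'able'
Decomposition: un- (prefix: not/reverse) + read (root) + -able (suffix: capable of)
Total morphemes: 3

3 morphemes (un- (prefix: not/reverse) + read (root) + -able (suffix: capable of))


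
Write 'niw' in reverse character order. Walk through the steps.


Reverse 'niw' character by character: 'win'.

win


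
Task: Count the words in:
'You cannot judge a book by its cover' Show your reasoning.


Split into words: You | cannot | judge | a | book | by | its | cover = 8 words.

8


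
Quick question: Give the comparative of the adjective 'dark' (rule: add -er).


Apply comparative formation (add -er): 'dark' -> 'darker'.

darker


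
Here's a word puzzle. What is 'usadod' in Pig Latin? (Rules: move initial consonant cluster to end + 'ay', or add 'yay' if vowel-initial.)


'usadod' starts with a vowel, so add 'yay': 'usadodyay'.

usadodyay


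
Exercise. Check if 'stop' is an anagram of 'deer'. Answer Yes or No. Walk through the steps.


Sorted letters of 'stop': 'opst'
Sorted letters of 'deer': 'deer'
They do not match.

No


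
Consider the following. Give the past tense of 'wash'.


Apply rule: Add -ed. 'wash' becomes 'washed'.

washed


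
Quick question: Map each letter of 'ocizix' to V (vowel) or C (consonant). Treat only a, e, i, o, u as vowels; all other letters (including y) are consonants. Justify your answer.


Letter mapping: o = V, c = C, i = V, z = C, i = V, x = C.

VCVCVC


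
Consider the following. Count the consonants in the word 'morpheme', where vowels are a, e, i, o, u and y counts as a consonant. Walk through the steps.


Consonants in 'morpheme': m, r, p, h, m = 5 consonants.

5


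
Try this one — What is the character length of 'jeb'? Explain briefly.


Spell out 'jeb' and number each letter: j(1), e(2), b(3). Total: 3 letters.

3


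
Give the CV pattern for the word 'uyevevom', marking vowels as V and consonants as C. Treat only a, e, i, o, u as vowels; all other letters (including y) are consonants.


Letter mapping: u = V, y = C, e = V, v = C, e = V, v = C, o = V, m = C.

VCVCVCVC


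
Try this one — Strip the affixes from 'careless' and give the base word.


Remove suffix '-less' from 'careless' to get root 'care'.

care


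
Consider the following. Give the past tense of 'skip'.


Apply rule: Double final consonant and add -ed. 'skip' becomes 'skipped'.

skipped


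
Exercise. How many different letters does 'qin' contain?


Unique letters in 'qin': {i, n, q} = 3 distinct letters.

3


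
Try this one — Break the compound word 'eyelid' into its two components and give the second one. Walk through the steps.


Split 'eyelid' into 'eye' + 'lid'. The second part is 'lid'.

lid


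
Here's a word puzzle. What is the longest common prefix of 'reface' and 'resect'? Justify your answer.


Compare from the start: 2 characters match: 're'. Mismatch at position 3: 'f' vs 's'.

re


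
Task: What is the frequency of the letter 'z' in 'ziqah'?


Letter 'z' in 'ziqah': found at position(s) 1 = 1 occurrence(s).

1


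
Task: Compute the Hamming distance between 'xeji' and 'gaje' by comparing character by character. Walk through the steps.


Alignment:
Position 1: 'x' vs 'g' = DIFFER
Position 2: 'e' vs 'a' = DIFFER
Position 3: 'j' vs 'j' = match
Position 4: 'i' vs 'e' = DIFFER
Total differences: 3

3


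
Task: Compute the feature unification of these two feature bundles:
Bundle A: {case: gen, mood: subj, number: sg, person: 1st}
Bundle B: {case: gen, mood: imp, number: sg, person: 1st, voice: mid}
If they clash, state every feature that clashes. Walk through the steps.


Compare features:
case: A=gen vs B=gen -> unified: gen
mood: A=subj vs B=imp -> CLASH
number: A=sg vs B=sg -> unified: sg
person: A=1st vs B=1st -> unified: 1st
voice: A=_ vs B=mid -> unified: mid
Clash detected on feature 'mood' (subj vs imp); unification fails.

CLASH on 'mood' (subj vs imp)


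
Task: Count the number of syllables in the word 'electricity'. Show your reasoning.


Break 'electricity' into syllables: e-lec-tric-i-ty -> e | lec | tric | i | ty = 5 syllables

5 syllables


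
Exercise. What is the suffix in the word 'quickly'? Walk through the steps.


The word 'quickly' = 'quick' (root) + '-ly' (suffix). The suffix is '-ly'.

ly


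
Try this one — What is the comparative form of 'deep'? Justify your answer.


Apply comparative formation (add -er): 'deep' -> 'deeper'.

deeper


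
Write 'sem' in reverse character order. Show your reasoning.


Reverse 'sem' character by character: 'mes'.

mes


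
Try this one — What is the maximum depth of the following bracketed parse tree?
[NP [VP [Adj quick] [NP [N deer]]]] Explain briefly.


Count bracket nesting levels:
'[' at pos 0: depth = 1
'[' at pos 4: depth = 2
'[' at pos 8: depth = 3
'[' at pos 20: depth = 3
'[' at pos 24: depth = 4
Maximum depth reached: 4

4


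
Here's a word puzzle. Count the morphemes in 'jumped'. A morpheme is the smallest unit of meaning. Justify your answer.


Decomposition: jump (root) + -ed (suffix) = 2 morpheme(s)

2 morphemes


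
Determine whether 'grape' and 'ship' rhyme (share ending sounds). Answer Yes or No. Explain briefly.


Rime (stressed vowel + following sounds) of 'grape': -ape = /eɪp/
Rime of 'ship': -ip = /ɪp/
/eɪp/ and /ɪp/ are different ending sounds, so the words do not rhyme.

No


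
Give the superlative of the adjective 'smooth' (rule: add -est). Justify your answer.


Apply superlative formation (add -est): 'smooth' -> 'smoothest'.

smoothest


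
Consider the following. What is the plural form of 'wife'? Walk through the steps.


Apply rule: Change -fe to -ves. 'wife' becomes 'wives'.

wives


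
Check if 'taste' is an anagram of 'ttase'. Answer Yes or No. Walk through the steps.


Sorted letters of 'taste': 'aestt'
Sorted letters of 'ttase': 'aestt'
They match.

Yes


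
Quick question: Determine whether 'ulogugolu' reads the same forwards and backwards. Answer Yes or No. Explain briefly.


Forward: 'ulogugolu'
Reversed: 'ulogugolu'
They are identical.

Yes


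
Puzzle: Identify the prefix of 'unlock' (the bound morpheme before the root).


The word 'unlock' = 'un' (prefix) + 'lock' (root). The prefix is 'un'.

un


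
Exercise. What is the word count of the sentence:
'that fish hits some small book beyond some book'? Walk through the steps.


Split into words: that | fish | hits | some | small | book | beyond | some | book = 9 words.

9


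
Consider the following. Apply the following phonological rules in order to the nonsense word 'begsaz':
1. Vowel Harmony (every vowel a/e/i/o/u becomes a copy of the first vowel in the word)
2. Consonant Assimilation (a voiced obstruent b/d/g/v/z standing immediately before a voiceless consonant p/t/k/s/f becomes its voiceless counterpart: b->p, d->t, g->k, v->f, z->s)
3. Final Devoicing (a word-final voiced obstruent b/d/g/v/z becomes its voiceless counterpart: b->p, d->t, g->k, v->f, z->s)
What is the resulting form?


Starting form: 'begsaz'
Rule 1: Vowel Harmony: all vowels become 'e' (matching first vowel). 'begsaz' -> 'begsez'
Rule 2: Consonant Assimilation: voiced obstruent before voiceless consonant becomes voiceless ('gs' -> 'ks'). 'begsez' -> 'beksez'
Rule 3: Final Devoicing: word-final voiced obstruent 'z' becomes voiceless 's'. 'beksez' -> 'bekses'
Final form: 'bekses'

bekses


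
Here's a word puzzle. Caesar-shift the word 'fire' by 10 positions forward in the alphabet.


Shift each letter by 10: f -> p, i -> s, r -> b, e -> o. Result: 'psbo'.

psbo


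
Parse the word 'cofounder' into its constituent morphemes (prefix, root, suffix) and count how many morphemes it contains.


Step 1: Identify prefix: 'co' (meaning: together)
Step 2: Identify root: 'found'
Step 3: Identify suffix(es): 'er'
Decomposition: co- (prefix: together) + found (root) + -er (suffix: one who)
Total morphemes: 3

3 morphemes (co- (prefix: together) + found (root) + -er (suffix: one who))


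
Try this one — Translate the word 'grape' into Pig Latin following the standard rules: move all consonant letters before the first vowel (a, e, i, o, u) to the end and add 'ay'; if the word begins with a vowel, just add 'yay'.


'grape': move consonant cluster 'gr' to end and add 'ay': 'apegray'.

apegray


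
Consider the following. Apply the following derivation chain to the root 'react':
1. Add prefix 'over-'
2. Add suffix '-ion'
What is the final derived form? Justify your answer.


Step 1: Add prefix 'over-' to 'react' = 'overreact'
Step 2: Add suffix '-ion' to 'overreact' = 'overreaction'

overreaction


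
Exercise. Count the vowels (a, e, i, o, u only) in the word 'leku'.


Vowels in 'leku': e, u = 2 vowels.

2


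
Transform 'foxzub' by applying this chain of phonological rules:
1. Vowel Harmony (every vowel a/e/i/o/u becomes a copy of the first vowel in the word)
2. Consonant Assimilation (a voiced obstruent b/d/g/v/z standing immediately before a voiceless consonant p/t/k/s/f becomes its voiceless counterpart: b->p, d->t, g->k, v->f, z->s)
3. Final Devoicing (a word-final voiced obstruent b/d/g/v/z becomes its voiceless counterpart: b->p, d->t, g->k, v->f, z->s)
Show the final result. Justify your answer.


Starting form: 'foxzub'
Rule 1: Vowel Harmony: all vowels become 'o' (matching first vowel). 'foxzub' -> 'foxzob'
Rule 2: Consonant Assimilation: no voiced obstruent (b/d/g/v/z) stands immediately before a voiceless consonant (p/t/k/s/f). No change.
Rule 3: Final Devoicing: word-final voiced obstruent 'b' becomes voiceless 'p'. 'foxzob' -> 'foxzop'
Final form: 'foxzop'

foxzop


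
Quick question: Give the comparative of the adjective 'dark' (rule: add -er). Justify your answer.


Apply comparative formation (add -er): 'dark' -> 'darker'.

darker


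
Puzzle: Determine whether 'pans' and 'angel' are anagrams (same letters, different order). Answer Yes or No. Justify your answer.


Sorted letters of 'pans': 'anps'
Sorted letters of 'angel': 'aegln'
They do not match.

No


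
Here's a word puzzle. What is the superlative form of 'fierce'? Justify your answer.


Apply superlative formation (ends in e: add -st): 'fierce' -> 'fiercest'.

fiercest


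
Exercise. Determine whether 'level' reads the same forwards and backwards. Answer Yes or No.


Forward: 'level'
Reversed: 'level'
They are identical.

Yes


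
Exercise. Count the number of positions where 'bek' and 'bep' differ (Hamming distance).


Alignment:
Position 1: 'b' vs 'b' = match
Position 2: 'e' vs 'e' = match
Position 3: 'k' vs 'p' = DIFFER
Total differences: 1

1


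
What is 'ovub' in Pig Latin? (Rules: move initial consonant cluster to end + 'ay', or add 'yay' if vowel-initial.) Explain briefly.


'ovub' starts with a vowel, so add 'yay': 'ovubyay'.

ovubyay


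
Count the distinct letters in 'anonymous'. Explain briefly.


Unique letters in 'anonymous': {a, m, n, o, s, u, y} = 7 distinct letters.

7


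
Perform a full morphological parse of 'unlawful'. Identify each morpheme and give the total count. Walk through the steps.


Step 1: Identify prefix: 'un' (meaning: not/reverse)
Step 2: Identify root: 'law'
Step 3: Identify suffix(es): 'ful'
Decomposition: un- (prefix: not/reverse) + law (root) + -ful (suffix: full of)
Total morphemes: 3

3 morphemes (un- (prefix: not/reverse) + law (root) + -ful (suffix: full of))


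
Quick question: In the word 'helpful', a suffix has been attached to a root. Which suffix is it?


The word 'helpful' = 'help' (root) + '-ful' (suffix). The suffix is '-ful'.

ful


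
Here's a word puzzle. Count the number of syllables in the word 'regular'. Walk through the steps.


Break 'regular' into syllables: reg-u-lar -> reg | u | lar = 3 syllables

3 syllables


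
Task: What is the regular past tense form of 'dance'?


Apply rule: Add -d (word ends in -e). 'dance' becomes 'danced'.

danced


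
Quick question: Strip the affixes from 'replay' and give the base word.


Remove prefix 're' from 'replay' to get root 'play'.

play


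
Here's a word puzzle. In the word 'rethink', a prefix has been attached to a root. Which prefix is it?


The word 'rethink' = 're' (prefix) + 'think' (root). The prefix is 're'.

re


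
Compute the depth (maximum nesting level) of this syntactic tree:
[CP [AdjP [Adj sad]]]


Count bracket nesting levels:
'[' at pos 0: depth = 1
'[' at pos 4: depth = 2
'[' at pos 10: depth = 3
Maximum depth reached: 3

3


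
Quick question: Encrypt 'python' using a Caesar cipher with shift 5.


Shift each letter by 5: p -> u, y -> d, t -> y, h -> m, o -> t, n -> s. Result: 'udymts'.

udymts


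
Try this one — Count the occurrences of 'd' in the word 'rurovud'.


Letter 'd' in 'rurovud': found at position(s) 7 = 1 occurrence(s).

1


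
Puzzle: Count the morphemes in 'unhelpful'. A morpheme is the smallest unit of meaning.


Decomposition: un- (prefix) + help (root) + -ful (suffix) = 3 morpheme(s)

3 morphemes


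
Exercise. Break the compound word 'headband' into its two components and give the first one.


Split 'headband' into 'head' + 'band'. The first part is 'head'.

head


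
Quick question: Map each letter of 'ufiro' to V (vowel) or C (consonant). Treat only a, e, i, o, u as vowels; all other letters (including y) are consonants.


Letter mapping: u = V, f = C, i = V, r = C, o = V.

VCVCV


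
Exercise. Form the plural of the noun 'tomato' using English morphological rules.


Apply rule: Add -es (consonant + o). 'tomato' becomes 'tomatoes'.

tomatoes


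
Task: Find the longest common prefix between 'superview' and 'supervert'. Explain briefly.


Compare from the start: 6 characters match: 'superv'. Mismatch at position 7: 'i' vs 'e'.

superv


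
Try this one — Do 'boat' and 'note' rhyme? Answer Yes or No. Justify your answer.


Rime (stressed vowel + following sounds) of 'boat': -oat = /oʊt/
Rime of 'note': -ote = /oʊt/
/oʊt/ and /oʊt/ are the same ending sound, so the words rhyme.

Yes


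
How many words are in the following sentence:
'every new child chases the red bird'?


Split into words: every | new | child | chases | the | red | bird = 7 words.

7


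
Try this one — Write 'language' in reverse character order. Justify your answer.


Reverse 'language' character by character: 'egaugnal'.

egaugnal


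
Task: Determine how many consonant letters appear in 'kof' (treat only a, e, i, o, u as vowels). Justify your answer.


Consonants in 'kof': k, f = 2 consonants.

2


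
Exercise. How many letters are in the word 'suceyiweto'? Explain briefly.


Spell out 'suceyiweto' and number each letter: s(1), u(2), c(3), e(4), y(5), i(6), w(7), e(8), t(9), o(10). Total: 10 letters.

10


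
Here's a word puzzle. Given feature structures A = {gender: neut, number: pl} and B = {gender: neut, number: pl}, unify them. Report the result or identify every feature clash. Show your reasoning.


Compare features:
gender: A=neut vs B=neut -> unified: neut
number: A=pl vs B=pl -> unified: pl
No clashes found.

Unified: {gender: neut, number: pl}


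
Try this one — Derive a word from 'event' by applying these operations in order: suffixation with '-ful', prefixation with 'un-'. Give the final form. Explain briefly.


Step 1: Add suffix '-ful' to 'event' = 'eventful'
Step 2: Add prefix 'un-' to 'eventful' = 'uneventful'

uneventful


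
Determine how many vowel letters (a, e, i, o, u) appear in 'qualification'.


Vowels in 'qualification': u, a, i, i, a, i, o = 7 vowels.

7


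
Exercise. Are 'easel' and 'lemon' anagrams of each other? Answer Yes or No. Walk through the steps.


Sorted letters of 'easel': 'aeels'
Sorted letters of 'lemon': 'elmno'
They do not match.

No


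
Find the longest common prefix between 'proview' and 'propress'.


Compare from the start: 3 characters match: 'pro'. Mismatch at position 4: 'v' vs 'p'.

pro


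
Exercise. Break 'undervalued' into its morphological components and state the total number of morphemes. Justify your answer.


Step 1: Identify prefix: 'under' (meaning: beneath/insufficient)
Step 2: Identify root: 'value'
Step 3: Identify suffix(es): 'ed'
Decomposition: under- (prefix: beneath/insufficient) + value (root) + -ed (suffix: past)
Total morphemes: 3

3 morphemes (under- (prefix: beneath/insufficient) + value (root) + -ed (suffix: past))


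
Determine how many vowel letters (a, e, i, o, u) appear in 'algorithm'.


Vowels in 'algorithm': a, o, i = 3 vowels.

3


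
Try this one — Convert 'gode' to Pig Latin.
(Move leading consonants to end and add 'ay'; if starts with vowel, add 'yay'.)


'gode': move consonant cluster 'g' to end and add 'ay': 'odegay'.

odegay


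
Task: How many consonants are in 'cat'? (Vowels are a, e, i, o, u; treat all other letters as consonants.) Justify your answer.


Consonants in 'cat': c, t = 2 consonants.

2


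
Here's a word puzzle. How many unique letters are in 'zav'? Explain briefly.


Unique letters in 'zav': {a, v, z} = 3 distinct letters.

3


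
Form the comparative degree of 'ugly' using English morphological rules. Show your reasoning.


Apply comparative formation (consonant + y: change y to i, add -er): 'ugly' -> 'uglier'.

uglier


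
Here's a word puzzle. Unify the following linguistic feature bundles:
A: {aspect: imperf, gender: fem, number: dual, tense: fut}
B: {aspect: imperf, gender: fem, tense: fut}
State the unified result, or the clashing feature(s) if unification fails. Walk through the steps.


Compare features:
aspect: A=imperf vs B=imperf -> unified: imperf
gender: A=fem vs B=fem -> unified: fem
number: A=dual vs B=_ -> unified: dual
tense: A=fut vs B=fut -> unified: fut
No clashes found.

Unified: {aspect: imperf, gender: fem, number: dual, tense: fut}


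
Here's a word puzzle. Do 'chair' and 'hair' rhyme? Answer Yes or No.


Rime (stressed vowel + following sounds) of 'chair': -air = /ɛər/
Rime of 'hair': -air = /ɛər/
/ɛər/ and /ɛər/ are the same ending sound, so the words rhyme.

Yes


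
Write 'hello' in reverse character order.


Reverse 'hello' character by character: 'olleh'.

olleh


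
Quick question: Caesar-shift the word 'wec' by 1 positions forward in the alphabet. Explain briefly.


Shift each letter by 1: w -> x, e -> f, c -> d. Result: 'xfd'.

xfd


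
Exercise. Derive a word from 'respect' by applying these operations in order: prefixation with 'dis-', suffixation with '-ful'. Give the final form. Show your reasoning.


Step 1: Add prefix 'dis-' to 'respect' = 'disrespect'
Step 2: Add suffix '-ful' to 'disrespect' = 'disrespectful'

disrespectful


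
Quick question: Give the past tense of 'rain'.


Apply rule: Add -ed. 'rain' becomes 'rained'.

rained


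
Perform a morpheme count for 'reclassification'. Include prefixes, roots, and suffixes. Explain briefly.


Decomposition: re- (prefix) + class (root) + -ify (suffix) + -ation (suffix) = 4 morpheme(s)

4 morphemes


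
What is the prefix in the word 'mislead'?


The word 'mislead' = 'mis' (prefix) + 'lead' (root). The prefix is 'mis'.

mis


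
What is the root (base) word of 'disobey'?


Remove prefix 'dis' from 'disobey' to get root 'obey'.

obey


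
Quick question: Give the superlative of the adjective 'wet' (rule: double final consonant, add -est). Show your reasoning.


Apply superlative formation (double final consonant, add -est): 'wet' -> 'wettest'.

wettest


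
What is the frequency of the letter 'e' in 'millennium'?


Letter 'e' in 'millennium': found at position(s) 5 = 1 occurrence(s).

1


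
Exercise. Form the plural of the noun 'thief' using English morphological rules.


Apply rule: Change -f to -ves. 'thief' becomes 'thieves'.

thieves


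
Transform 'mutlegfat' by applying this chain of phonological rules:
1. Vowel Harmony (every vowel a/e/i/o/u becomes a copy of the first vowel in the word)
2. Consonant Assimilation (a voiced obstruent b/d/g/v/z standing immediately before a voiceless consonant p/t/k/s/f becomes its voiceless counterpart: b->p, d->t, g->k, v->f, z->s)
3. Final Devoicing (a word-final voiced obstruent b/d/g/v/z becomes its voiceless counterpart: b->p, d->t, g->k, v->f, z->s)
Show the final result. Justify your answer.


Starting form: 'mutlegfat'
Rule 1: Vowel Harmony: all vowels become 'u' (matching first vowel). 'mutlegfat' -> 'mutlugfut'
Rule 2: Consonant Assimilation: voiced obstruent before voiceless consonant becomes voiceless ('gf' -> 'kf'). 'mutlugfut' -> 'mutlukfut'
Rule 3: Final Devoicing: final consonant 't' is not one of the voiced obstruents b/d/g/v/z. No change.
Final form: 'mutlukfut'

mutlukfut


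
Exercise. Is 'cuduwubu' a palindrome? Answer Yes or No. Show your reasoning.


Forward: 'cuduwubu'
Reversed: 'ubuwuduc'
They differ.

No


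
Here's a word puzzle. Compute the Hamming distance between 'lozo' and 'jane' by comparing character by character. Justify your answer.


Alignment:
Position 1: 'l' vs 'j' = DIFFER
Position 2: 'o' vs 'a' = DIFFER
Position 3: 'z' vs 'n' = DIFFER
Position 4: 'o' vs 'e' = DIFFER
Total differences: 4

4


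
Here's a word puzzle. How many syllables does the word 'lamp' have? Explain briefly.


Break 'lamp' into syllables: lamp -> lamp = 1 syllable

1 syllable


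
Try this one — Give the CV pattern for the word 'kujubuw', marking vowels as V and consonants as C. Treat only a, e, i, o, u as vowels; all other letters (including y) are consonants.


Letter mapping: k = C, u = V, j = C, u = V, b = C, u = V, w = C.

CVCVCVC


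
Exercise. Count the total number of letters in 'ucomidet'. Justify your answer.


Spell out 'ucomidet' and number each letter: u(1), c(2), o(3), m(4), i(5), d(6), e(7), t(8). Total: 8 letters.

8


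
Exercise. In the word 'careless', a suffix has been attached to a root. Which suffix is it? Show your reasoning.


The word 'careless' = 'care' (root) + '-less' (suffix). The suffix is '-less'.

less


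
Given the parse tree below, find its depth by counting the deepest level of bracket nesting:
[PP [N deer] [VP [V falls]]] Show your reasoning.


Count bracket nesting levels:
'[' at pos 0: depth = 1
'[' at pos 4: depth = 2
'[' at pos 13: depth = 2
'[' at pos 17: depth = 3
Maximum depth reached: 3

3


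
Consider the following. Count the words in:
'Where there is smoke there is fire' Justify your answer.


Split into words: Where | there | is | smoke | there | is | fire = 7 words.

7


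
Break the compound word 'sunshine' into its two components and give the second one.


Split 'sunshine' into 'sun' + 'shine'. The second part is 'shine'.

shine


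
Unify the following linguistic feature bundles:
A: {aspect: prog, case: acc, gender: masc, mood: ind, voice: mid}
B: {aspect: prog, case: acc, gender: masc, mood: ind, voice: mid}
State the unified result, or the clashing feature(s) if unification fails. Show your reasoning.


Compare features:
aspect: A=prog vs B=prog -> unified: prog
case: A=acc vs B=acc -> unified: acc
gender: A=masc vs B=masc -> unified: masc
mood: A=ind vs B=ind -> unified: ind
voice: A=mid vs B=mid -> unified: mid
No clashes found.

Unified: {aspect: prog, case: acc, gender: masc, mood: ind, voice: mid}


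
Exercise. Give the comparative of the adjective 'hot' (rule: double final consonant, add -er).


Apply comparative formation (double final consonant, add -er): 'hot' -> 'hotter'.

hotter


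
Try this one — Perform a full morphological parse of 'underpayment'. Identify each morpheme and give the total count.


Step 1: Identify prefix: 'under' (meaning: beneath/insufficient)
Step 2: Identify root: 'pay'
Step 3: Identify suffix(es): 'ment'
Decomposition: under- (prefix: beneath/insufficient) + pay (root) + -ment (suffix: action/result)
Total morphemes: 3

3 morphemes (under- (prefix: beneath/insufficient) + pay (root) + -ment (suffix: action/result))


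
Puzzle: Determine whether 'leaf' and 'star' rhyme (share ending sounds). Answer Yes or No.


Rime (stressed vowel + following sounds) of 'leaf': -eaf = /iːf/
Rime of 'star': -ar = /ɑːr/
/iːf/ and /ɑːr/ are different ending sounds, so the words do not rhyme.

No


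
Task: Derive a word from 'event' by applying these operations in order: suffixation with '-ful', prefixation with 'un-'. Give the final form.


Step 1: Add suffix '-ful' to 'event' = 'eventful'
Step 2: Add prefix 'un-' to 'eventful' = 'uneventful'

uneventful


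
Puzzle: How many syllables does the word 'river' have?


Break 'river' into syllables: riv-er -> riv | er = 2 syllables

2 syllables


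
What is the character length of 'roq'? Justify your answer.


Spell out 'roq' and number each letter: r(1), o(2), q(3). Total: 3 letters.

3


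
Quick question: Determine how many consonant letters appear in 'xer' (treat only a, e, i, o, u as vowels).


Consonants in 'xer': x, r = 2 consonants.

2


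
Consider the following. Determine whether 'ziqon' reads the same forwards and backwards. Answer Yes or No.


Forward: 'ziqon'
Reversed: 'noqiz'
They differ.

No


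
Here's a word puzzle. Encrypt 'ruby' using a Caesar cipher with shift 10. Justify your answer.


Shift each letter by 10: r -> b, u -> e, b -> l, y -> i. Result: 'beli'.

beli


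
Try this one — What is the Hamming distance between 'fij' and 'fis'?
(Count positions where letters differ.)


Alignment:
Position 1: 'f' vs 'f' = match
Position 2: 'i' vs 'i' = match
Position 3: 'j' vs 's' = DIFFER
Total differences: 1

1


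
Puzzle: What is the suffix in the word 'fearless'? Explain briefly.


The word 'fearless' = 'fear' (root) + '-less' (suffix). The suffix is '-less'.

less


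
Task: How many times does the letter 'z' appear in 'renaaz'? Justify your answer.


Letter 'z' in 'renaaz': found at position(s) 6 = 1 occurrence(s).

1


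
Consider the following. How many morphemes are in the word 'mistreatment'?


Decomposition: mis- (prefix) + treat (root) + -ment (suffix) = 3 morpheme(s)

3 morphemes


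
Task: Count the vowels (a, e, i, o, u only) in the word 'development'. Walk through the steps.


Vowels in 'development': e, e, o, e = 4 vowels.

4


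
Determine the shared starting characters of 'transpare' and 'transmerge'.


Compare from the start: 5 characters match: 'trans'. Mismatch at position 6: 'p' vs 'm'.

trans


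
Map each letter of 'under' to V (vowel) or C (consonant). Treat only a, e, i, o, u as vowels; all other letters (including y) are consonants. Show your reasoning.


Letter mapping: u = V, n = C, d = C, e = V, r = C.

VCCVC


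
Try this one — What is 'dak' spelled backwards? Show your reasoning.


Reverse 'dak' character by character: 'kad'.

kad


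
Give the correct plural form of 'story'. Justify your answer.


Apply rule: Change -y to -ies (consonant + y). 'story' becomes 'stories'.

stories


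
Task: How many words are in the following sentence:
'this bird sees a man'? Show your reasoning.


Split into words: this | bird | sees | a | man = 5 words.

5


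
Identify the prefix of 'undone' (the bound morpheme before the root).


The word 'undone' = 'un' (prefix) + 'done' (root). The prefix is 'un'.

un


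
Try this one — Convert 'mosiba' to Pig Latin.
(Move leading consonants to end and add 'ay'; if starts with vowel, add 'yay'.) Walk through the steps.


'mosiba': move consonant cluster 'm' to end and add 'ay': 'osibamay'.

osibamay


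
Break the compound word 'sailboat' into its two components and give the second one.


Split 'sailboat' into 'sail' + 'boat'. The second part is 'boat'.

boat


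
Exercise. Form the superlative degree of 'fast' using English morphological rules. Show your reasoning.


Apply superlative formation (add -est): 'fast' -> 'fastest'.

fastest


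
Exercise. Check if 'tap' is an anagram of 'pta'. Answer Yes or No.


Sorted letters of 'tap': 'apt'
Sorted letters of 'pta': 'apt'
They match.

Yes


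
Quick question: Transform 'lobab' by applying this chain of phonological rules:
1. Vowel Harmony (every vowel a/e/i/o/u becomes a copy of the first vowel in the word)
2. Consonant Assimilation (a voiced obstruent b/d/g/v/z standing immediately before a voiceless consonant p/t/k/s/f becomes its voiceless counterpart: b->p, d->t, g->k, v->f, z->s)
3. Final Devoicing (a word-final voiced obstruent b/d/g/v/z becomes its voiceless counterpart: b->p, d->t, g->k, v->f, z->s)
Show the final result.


Starting form: 'lobab'
Rule 1: Vowel Harmony: all vowels become 'o' (matching first vowel). 'lobab' -> 'lobob'
Rule 2: Consonant Assimilation: no voiced obstruent (b/d/g/v/z) stands immediately before a voiceless consonant (p/t/k/s/f). No change.
Rule 3: Final Devoicing: word-final voiced obstruent 'b' becomes voiceless 'p'. 'lobob' -> 'lobop'
Final form: 'lobop'

lobop


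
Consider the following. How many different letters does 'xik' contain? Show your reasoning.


Unique letters in 'xik': {i, k, x} = 3 distinct letters.

3


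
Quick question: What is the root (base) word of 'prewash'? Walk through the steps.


Remove prefix 'pre' from 'prewash' to get root 'wash'.

wash


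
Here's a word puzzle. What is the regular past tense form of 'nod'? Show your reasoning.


Apply rule: Double final consonant and add -ed. 'nod' becomes 'nodded'.

nodded


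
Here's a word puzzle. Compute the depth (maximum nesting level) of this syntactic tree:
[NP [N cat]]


Count bracket nesting levels:
'[' at pos 0: depth = 1
'[' at pos 4: depth = 2
Maximum depth reached: 2

2


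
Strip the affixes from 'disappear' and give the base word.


Remove prefix 'dis' from 'disappear' to get root 'appear'.

appear


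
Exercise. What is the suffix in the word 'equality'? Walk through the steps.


The word 'equality' = 'equal' (root) + '-ity' (suffix). The suffix is '-ity'.

ity


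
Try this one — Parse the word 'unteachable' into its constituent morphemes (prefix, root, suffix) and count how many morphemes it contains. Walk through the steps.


Step 1: Identify prefix: 'un' (meaning: not/reverse)
Step 2: Identify root: 'teach'
Step 3: Identify suffix(es): 'able'
Decomposition: un- (prefix: not/reverse) + teach (root) + -able (suffix: capable of)
Total morphemes: 3

3 morphemes (un- (prefix: not/reverse) + teach (root) + -able (suffix: capable of))


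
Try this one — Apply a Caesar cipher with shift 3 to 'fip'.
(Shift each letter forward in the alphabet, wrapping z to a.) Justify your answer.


Shift each letter by 3: f -> i, i -> l, p -> s. Result: 'ils'.

ils


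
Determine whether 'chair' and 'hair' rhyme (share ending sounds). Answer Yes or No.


Rime (stressed vowel + following sounds) of 'chair': -air = /ɛər/
Rime of 'hair': -air = /ɛər/
/ɛər/ and /ɛər/ are the same ending sound, so the words rhyme.

Yes


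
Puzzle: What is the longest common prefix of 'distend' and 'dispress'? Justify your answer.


Compare from the start: 3 characters match: 'dis'. Mismatch at position 4: 't' vs 'p'.

dis


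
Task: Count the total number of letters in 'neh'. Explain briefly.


Spell out 'neh' and number each letter: n(1), e(2), h(3). Total: 3 letters.

3


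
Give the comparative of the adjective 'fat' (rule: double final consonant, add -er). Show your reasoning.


Apply comparative formation (double final consonant, add -er): 'fat' -> 'fatter'.

fatter


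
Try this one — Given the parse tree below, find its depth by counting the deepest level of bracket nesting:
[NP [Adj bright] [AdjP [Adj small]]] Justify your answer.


Count bracket nesting levels:
'[' at pos 0: depth = 1
'[' at pos 4: depth = 2
'[' at pos 17: depth = 2
'[' at pos 23: depth = 3
Maximum depth reached: 3

3


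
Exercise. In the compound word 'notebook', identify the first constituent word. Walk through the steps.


Split 'notebook' into 'note' + 'book'. The first part is 'note'.

note


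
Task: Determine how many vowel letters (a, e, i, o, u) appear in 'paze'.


Vowels in 'paze': a, e = 2 vowels.

2


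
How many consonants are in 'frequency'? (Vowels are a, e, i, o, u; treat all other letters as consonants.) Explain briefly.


Consonants in 'frequency': f, r, q, n, c, y = 6 consonants.

6
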